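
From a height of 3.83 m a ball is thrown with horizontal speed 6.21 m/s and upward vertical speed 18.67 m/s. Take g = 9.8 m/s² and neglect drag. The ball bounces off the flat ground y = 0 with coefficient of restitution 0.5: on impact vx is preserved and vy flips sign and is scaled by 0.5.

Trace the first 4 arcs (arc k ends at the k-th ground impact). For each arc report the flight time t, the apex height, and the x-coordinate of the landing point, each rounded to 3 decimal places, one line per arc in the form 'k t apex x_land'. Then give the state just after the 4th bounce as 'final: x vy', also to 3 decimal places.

1 4.005 21.614 24.873
2 2.100 5.404 37.916
3 1.050 1.351 44.437
4 0.525 0.338 47.698
final: 47.698 1.286

Arc 1: start y=3.830, vy=18.670 → t=4.005, apex=21.614, x_land=24.873, impact vy=-20.582
  bounce: vy ← 0.5·20.582 = 10.291
Arc 2: start y=0.000, vy=10.291 → t=2.100, apex=5.404, x_land=37.916, impact vy=-10.291
  bounce: vy ← 0.5·10.291 = 5.146
Arc 3: start y=0.000, vy=5.146 → t=1.050, apex=1.351, x_land=44.437, impact vy=-5.146
  bounce: vy ← 0.5·5.146 = 2.573
Arc 4: start y=0.000, vy=2.573 → t=0.525, apex=0.338, x_land=47.698, impact vy=-2.573
  bounce: vy ← 0.5·2.573 = 1.286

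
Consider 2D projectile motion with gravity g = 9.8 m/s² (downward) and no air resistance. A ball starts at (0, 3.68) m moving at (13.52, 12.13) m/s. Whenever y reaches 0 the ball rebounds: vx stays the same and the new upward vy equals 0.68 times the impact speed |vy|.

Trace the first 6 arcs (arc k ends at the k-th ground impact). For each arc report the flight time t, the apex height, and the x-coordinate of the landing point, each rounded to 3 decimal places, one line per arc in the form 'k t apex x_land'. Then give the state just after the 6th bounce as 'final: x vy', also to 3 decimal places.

1 2.749 11.187 37.163
2 2.055 5.173 64.946
3 1.397 2.392 83.838
4 0.950 1.106 96.684
5 0.646 0.511 105.420
6 0.439 0.236 111.361
final: 111.361 1.464

Arc 1: start y=3.680, vy=12.130 → t=2.749, apex=11.187, x_land=37.163, impact vy=-14.808
  bounce: vy ← 0.68·14.808 = 10.069
Arc 2: start y=0.000, vy=10.069 → t=2.055, apex=5.173, x_land=64.946, impact vy=-10.069
  bounce: vy ← 0.68·10.069 = 6.847
Arc 3: start y=0.000, vy=6.847 → t=1.397, apex=2.392, x_land=83.838, impact vy=-6.847
  bounce: vy ← 0.68·6.847 = 4.656
Arc 4: start y=0.000, vy=4.656 → t=0.950, apex=1.106, x_land=96.684, impact vy=-4.656
  bounce: vy ← 0.68·4.656 = 3.166
Arc 5: start y=0.000, vy=3.166 → t=0.646, apex=0.511, x_land=105.420, impact vy=-3.166
  bounce: vy ← 0.68·3.166 = 2.153
Arc 6: start y=0.000, vy=2.153 → t=0.439, apex=0.236, x_land=111.361, impact vy=-2.153
  bounce: vy ← 0.68·2.153 = 1.464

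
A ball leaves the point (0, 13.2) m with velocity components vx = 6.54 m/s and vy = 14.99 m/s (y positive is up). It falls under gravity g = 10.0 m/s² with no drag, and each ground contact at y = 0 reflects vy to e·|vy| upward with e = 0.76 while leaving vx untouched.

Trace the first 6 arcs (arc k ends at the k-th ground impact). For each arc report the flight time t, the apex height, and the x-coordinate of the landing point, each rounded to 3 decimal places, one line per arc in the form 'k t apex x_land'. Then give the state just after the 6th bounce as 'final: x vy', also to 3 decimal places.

Arc 1: start y=13.200, vy=14.990 → t=3.710, apex=24.435, x_land=24.261, impact vy=-22.107
  bounce: vy ← 0.76·22.107 = 16.801
Arc 2: start y=0.000, vy=16.801 → t=3.360, apex=14.114, x_land=46.237, impact vy=-16.801
  bounce: vy ← 0.76·16.801 = 12.769
Arc 3: start y=0.000, vy=12.769 → t=2.554, apex=8.152, x_land=62.938, impact vy=-12.769
  bounce: vy ← 0.76·12.769 = 9.704
Arc 4: start y=0.000, vy=9.704 → t=1.941, apex=4.709, x_land=75.632, impact vy=-9.704
  bounce: vy ← 0.76·9.704 = 7.375
Arc 5: start y=0.000, vy=7.375 → t=1.475, apex=2.720, x_land=85.278, impact vy=-7.375
  bounce: vy ← 0.76·7.375 = 5.605
Arc 6: start y=0.000, vy=5.605 → t=1.121, apex=1.571, x_land=92.610, impact vy=-5.605
  bounce: vy ← 0.76·5.605 = 4.260

1 3.710 24.435 24.261
2 3.360 14.114 46.237
3 2.554 8.152 62.938
4 1.941 4.709 75.632
5 1.475 2.720 85.278
6 1.121 1.571 92.610
final: 92.610 4.260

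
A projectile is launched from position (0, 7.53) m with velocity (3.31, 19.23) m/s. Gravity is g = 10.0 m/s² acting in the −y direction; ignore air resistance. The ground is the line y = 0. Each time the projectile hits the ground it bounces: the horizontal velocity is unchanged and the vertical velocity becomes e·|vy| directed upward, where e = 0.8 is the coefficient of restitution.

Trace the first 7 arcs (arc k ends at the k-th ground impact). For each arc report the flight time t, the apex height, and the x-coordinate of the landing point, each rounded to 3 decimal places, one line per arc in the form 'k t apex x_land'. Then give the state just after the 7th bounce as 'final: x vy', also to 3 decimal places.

Arc 1: start y=7.530, vy=19.230 → t=4.204, apex=26.020, x_land=13.916, impact vy=-22.812
  bounce: vy ← 0.8·22.812 = 18.250
Arc 2: start y=0.000, vy=18.250 → t=3.650, apex=16.653, x_land=25.997, impact vy=-18.250
  bounce: vy ← 0.8·18.250 = 14.600
Arc 3: start y=0.000, vy=14.600 → t=2.920, apex=10.658, x_land=35.662, impact vy=-14.600
  bounce: vy ← 0.8·14.600 = 11.680
Arc 4: start y=0.000, vy=11.680 → t=2.336, apex=6.821, x_land=43.394, impact vy=-11.680
  bounce: vy ← 0.8·11.680 = 9.344
Arc 5: start y=0.000, vy=9.344 → t=1.869, apex=4.365, x_land=49.580, impact vy=-9.344
  bounce: vy ← 0.8·9.344 = 7.475
Arc 6: start y=0.000, vy=7.475 → t=1.495, apex=2.794, x_land=54.528, impact vy=-7.475
  bounce: vy ← 0.8·7.475 = 5.980
Arc 7: start y=0.000, vy=5.980 → t=1.196, apex=1.788, x_land=58.487, impact vy=-5.980
  bounce: vy ← 0.8·5.980 = 4.784

1 4.204 26.020 13.916
2 3.650 16.653 25.997
3 2.920 10.658 35.662
4 2.336 6.821 43.394
5 1.869 4.365 49.580
6 1.495 2.794 54.528
7 1.196 1.788 58.487
final: 58.487 4.784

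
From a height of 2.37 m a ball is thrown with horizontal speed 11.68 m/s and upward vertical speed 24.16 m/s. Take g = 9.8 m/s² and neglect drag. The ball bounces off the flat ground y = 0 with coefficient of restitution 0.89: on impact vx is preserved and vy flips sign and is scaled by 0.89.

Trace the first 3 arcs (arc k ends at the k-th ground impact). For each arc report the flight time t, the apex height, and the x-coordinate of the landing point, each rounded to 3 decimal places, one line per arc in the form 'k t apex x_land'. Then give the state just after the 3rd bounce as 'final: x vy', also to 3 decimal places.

Arc 1: start y=2.370, vy=24.160 → t=5.027, apex=32.151, x_land=58.713, impact vy=-25.103
  bounce: vy ← 0.89·25.103 = 22.342
Arc 2: start y=0.000, vy=22.342 → t=4.560, apex=25.467, x_land=111.969, impact vy=-22.342
  bounce: vy ← 0.89·22.342 = 19.884
Arc 3: start y=0.000, vy=19.884 → t=4.058, apex=20.172, x_land=159.366, impact vy=-19.884
  bounce: vy ← 0.89·19.884 = 17.697

1 5.027 32.151 58.713
2 4.560 25.467 111.969
3 4.058 20.172 159.366
final: 159.366 17.697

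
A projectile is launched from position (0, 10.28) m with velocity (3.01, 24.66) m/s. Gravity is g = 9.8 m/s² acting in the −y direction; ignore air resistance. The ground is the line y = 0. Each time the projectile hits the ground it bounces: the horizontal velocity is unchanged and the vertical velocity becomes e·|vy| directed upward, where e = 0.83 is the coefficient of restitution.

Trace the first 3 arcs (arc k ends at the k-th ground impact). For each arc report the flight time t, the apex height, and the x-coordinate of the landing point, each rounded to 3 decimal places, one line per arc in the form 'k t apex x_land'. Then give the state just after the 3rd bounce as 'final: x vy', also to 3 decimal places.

Arc 1: start y=10.280, vy=24.660 → t=5.420, apex=41.306, x_land=16.313, impact vy=-28.454
  bounce: vy ← 0.83·28.454 = 23.616
Arc 2: start y=0.000, vy=23.616 → t=4.820, apex=28.456, x_land=30.821, impact vy=-23.616
  bounce: vy ← 0.83·23.616 = 19.602
Arc 3: start y=0.000, vy=19.602 → t=4.000, apex=19.603, x_land=42.862, impact vy=-19.602
  bounce: vy ← 0.83·19.602 = 16.269

1 5.420 41.306 16.313
2 4.820 28.456 30.821
3 4.000 19.603 42.862
final: 42.862 16.269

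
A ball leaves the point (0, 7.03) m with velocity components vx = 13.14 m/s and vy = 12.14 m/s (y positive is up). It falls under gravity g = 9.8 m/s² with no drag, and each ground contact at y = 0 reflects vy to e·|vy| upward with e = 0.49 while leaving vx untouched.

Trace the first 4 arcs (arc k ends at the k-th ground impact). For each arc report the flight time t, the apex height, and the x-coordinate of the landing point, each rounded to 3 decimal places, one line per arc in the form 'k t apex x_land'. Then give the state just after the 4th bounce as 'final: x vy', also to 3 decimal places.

1 2.962 14.549 38.920
2 1.689 3.493 61.109
3 0.827 0.839 71.982
4 0.405 0.201 77.310
final: 77.310 0.973

Arc 1: start y=7.030, vy=12.140 → t=2.962, apex=14.549, x_land=38.920, impact vy=-16.887
  bounce: vy ← 0.49·16.887 = 8.275
Arc 2: start y=0.000, vy=8.275 → t=1.689, apex=3.493, x_land=61.109, impact vy=-8.275
  bounce: vy ← 0.49·8.275 = 4.055
Arc 3: start y=0.000, vy=4.055 → t=0.827, apex=0.839, x_land=71.982, impact vy=-4.055
  bounce: vy ← 0.49·4.055 = 1.987
Arc 4: start y=0.000, vy=1.987 → t=0.405, apex=0.201, x_land=77.310, impact vy=-1.987
  bounce: vy ← 0.49·1.987 = 0.973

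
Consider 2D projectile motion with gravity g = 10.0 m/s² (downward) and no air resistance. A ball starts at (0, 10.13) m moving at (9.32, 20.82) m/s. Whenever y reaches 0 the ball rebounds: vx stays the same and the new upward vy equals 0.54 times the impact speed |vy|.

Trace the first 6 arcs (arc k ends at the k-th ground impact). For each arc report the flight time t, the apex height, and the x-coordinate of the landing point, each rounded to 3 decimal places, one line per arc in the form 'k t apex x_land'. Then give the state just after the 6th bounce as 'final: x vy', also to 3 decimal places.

Arc 1: start y=10.130, vy=20.820 → t=4.604, apex=31.804, x_land=42.910, impact vy=-25.220
  bounce: vy ← 0.54·25.220 = 13.619
Arc 2: start y=0.000, vy=13.619 → t=2.724, apex=9.274, x_land=68.296, impact vy=-13.619
  bounce: vy ← 0.54·13.619 = 7.354
Arc 3: start y=0.000, vy=7.354 → t=1.471, apex=2.704, x_land=82.004, impact vy=-7.354
  bounce: vy ← 0.54·7.354 = 3.971
Arc 4: start y=0.000, vy=3.971 → t=0.794, apex=0.789, x_land=89.407, impact vy=-3.971
  bounce: vy ← 0.54·3.971 = 2.145
Arc 5: start y=0.000, vy=2.145 → t=0.429, apex=0.230, x_land=93.404, impact vy=-2.145
  bounce: vy ← 0.54·2.145 = 1.158
Arc 6: start y=0.000, vy=1.158 → t=0.232, apex=0.067, x_land=95.563, impact vy=-1.158
  bounce: vy ← 0.54·1.158 = 0.625

1 4.604 31.804 42.910
2 2.724 9.274 68.296
3 1.471 2.704 82.004
4 0.794 0.789 89.407
5 0.429 0.230 93.404
6 0.232 0.067 95.563
final: 95.563 0.625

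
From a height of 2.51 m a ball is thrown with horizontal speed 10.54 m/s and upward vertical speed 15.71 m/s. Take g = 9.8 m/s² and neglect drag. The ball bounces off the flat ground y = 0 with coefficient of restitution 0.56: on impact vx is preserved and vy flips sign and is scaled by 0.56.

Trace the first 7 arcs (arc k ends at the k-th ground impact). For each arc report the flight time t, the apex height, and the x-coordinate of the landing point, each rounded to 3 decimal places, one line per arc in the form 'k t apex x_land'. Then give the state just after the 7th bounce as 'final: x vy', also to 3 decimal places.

1 3.359 15.102 35.400
2 1.966 4.736 56.124
3 1.101 1.485 67.730
4 0.617 0.466 74.229
5 0.345 0.146 77.868
6 0.193 0.046 79.907
7 0.108 0.014 81.048
final: 81.048 0.297

Arc 1: start y=2.510, vy=15.710 → t=3.359, apex=15.102, x_land=35.400, impact vy=-17.205
  bounce: vy ← 0.56·17.205 = 9.635
Arc 2: start y=0.000, vy=9.635 → t=1.966, apex=4.736, x_land=56.124, impact vy=-9.635
  bounce: vy ← 0.56·9.635 = 5.395
Arc 3: start y=0.000, vy=5.395 → t=1.101, apex=1.485, x_land=67.730, impact vy=-5.395
  bounce: vy ← 0.56·5.395 = 3.021
Arc 4: start y=0.000, vy=3.021 → t=0.617, apex=0.466, x_land=74.229, impact vy=-3.021
  bounce: vy ← 0.56·3.021 = 1.692
Arc 5: start y=0.000, vy=1.692 → t=0.345, apex=0.146, x_land=77.868, impact vy=-1.692
  bounce: vy ← 0.56·1.692 = 0.948
Arc 6: start y=0.000, vy=0.948 → t=0.193, apex=0.046, x_land=79.907, impact vy=-0.948
  bounce: vy ← 0.56·0.948 = 0.531
Arc 7: start y=0.000, vy=0.531 → t=0.108, apex=0.014, x_land=81.048, impact vy=-0.531
  bounce: vy ← 0.56·0.531 = 0.297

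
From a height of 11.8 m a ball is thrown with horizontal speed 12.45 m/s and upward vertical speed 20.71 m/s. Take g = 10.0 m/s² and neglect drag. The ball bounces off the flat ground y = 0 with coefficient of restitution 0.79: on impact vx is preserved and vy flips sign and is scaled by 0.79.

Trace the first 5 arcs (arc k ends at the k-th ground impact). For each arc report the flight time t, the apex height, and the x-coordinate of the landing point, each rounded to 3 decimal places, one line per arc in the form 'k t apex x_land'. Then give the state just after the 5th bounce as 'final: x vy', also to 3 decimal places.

1 4.650 33.245 57.887
2 4.074 20.748 108.610
3 3.219 12.949 148.682
4 2.543 8.081 180.338
5 2.009 5.044 205.346
final: 205.346 7.934

Arc 1: start y=11.800, vy=20.710 → t=4.650, apex=33.245, x_land=57.887, impact vy=-25.786
  bounce: vy ← 0.79·25.786 = 20.371
Arc 2: start y=0.000, vy=20.371 → t=4.074, apex=20.748, x_land=108.610, impact vy=-20.371
  bounce: vy ← 0.79·20.371 = 16.093
Arc 3: start y=0.000, vy=16.093 → t=3.219, apex=12.949, x_land=148.682, impact vy=-16.093
  bounce: vy ← 0.79·16.093 = 12.713
Arc 4: start y=0.000, vy=12.713 → t=2.543, apex=8.081, x_land=180.338, impact vy=-12.713
  bounce: vy ← 0.79·12.713 = 10.044
Arc 5: start y=0.000, vy=10.044 → t=2.009, apex=5.044, x_land=205.346, impact vy=-10.044
  bounce: vy ← 0.79·10.044 = 7.934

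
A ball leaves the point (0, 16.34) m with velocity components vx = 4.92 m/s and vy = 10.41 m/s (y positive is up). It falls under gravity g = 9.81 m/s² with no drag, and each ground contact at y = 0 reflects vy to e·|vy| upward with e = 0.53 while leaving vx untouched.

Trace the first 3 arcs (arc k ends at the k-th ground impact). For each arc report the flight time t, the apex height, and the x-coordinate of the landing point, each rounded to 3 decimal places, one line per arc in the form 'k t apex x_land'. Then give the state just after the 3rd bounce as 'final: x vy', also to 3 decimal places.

1 3.172 21.863 15.608
2 2.238 6.141 26.619
3 1.186 1.725 32.454
final: 32.454 3.083

Arc 1: start y=16.340, vy=10.410 → t=3.172, apex=21.863, x_land=15.608, impact vy=-20.711
  bounce: vy ← 0.53·20.711 = 10.977
Arc 2: start y=0.000, vy=10.977 → t=2.238, apex=6.141, x_land=26.619, impact vy=-10.977
  bounce: vy ← 0.53·10.977 = 5.818
Arc 3: start y=0.000, vy=5.818 → t=1.186, apex=1.725, x_land=32.454, impact vy=-5.818
  bounce: vy ← 0.53·5.818 = 3.083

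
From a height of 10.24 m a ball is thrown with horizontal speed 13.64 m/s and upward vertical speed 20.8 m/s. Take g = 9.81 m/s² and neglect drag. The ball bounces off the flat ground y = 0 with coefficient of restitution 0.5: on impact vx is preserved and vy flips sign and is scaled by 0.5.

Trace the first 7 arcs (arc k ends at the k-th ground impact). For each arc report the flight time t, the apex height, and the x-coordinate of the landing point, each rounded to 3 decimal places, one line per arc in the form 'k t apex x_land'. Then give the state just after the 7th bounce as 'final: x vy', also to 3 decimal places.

1 4.686 32.291 63.918
2 2.566 8.073 98.915
3 1.283 2.018 116.414
4 0.641 0.505 125.163
5 0.321 0.126 129.538
6 0.160 0.032 131.725
7 0.080 0.008 132.819
final: 132.819 0.197

Arc 1: start y=10.240, vy=20.800 → t=4.686, apex=32.291, x_land=63.918, impact vy=-25.170
  bounce: vy ← 0.5·25.170 = 12.585
Arc 2: start y=0.000, vy=12.585 → t=2.566, apex=8.073, x_land=98.915, impact vy=-12.585
  bounce: vy ← 0.5·12.585 = 6.293
Arc 3: start y=0.000, vy=6.293 → t=1.283, apex=2.018, x_land=116.414, impact vy=-6.293
  bounce: vy ← 0.5·6.293 = 3.146
Arc 4: start y=0.000, vy=3.146 → t=0.641, apex=0.505, x_land=125.163, impact vy=-3.146
  bounce: vy ← 0.5·3.146 = 1.573
Arc 5: start y=0.000, vy=1.573 → t=0.321, apex=0.126, x_land=129.538, impact vy=-1.573
  bounce: vy ← 0.5·1.573 = 0.787
Arc 6: start y=0.000, vy=0.787 → t=0.160, apex=0.032, x_land=131.725, impact vy=-0.787
  bounce: vy ← 0.5·0.787 = 0.393
Arc 7: start y=0.000, vy=0.393 → t=0.080, apex=0.008, x_land=132.819, impact vy=-0.393
  bounce: vy ← 0.5·0.393 = 0.197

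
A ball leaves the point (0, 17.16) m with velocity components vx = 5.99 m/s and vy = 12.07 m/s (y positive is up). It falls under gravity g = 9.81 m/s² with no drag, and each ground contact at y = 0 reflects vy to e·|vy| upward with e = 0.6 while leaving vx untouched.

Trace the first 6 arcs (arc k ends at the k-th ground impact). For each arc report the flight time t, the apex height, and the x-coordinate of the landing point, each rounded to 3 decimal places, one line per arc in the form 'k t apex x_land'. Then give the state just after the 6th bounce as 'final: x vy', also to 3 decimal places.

Arc 1: start y=17.160, vy=12.070 → t=3.469, apex=24.585, x_land=20.780, impact vy=-21.963
  bounce: vy ← 0.6·21.963 = 13.178
Arc 2: start y=0.000, vy=13.178 → t=2.687, apex=8.851, x_land=36.873, impact vy=-13.178
  bounce: vy ← 0.6·13.178 = 7.907
Arc 3: start y=0.000, vy=7.907 → t=1.612, apex=3.186, x_land=46.529, impact vy=-7.907
  bounce: vy ← 0.6·7.907 = 4.744
Arc 4: start y=0.000, vy=4.744 → t=0.967, apex=1.147, x_land=52.322, impact vy=-4.744
  bounce: vy ← 0.6·4.744 = 2.846
Arc 5: start y=0.000, vy=2.846 → t=0.580, apex=0.413, x_land=55.798, impact vy=-2.846
  bounce: vy ← 0.6·2.846 = 1.708
Arc 6: start y=0.000, vy=1.708 → t=0.348, apex=0.149, x_land=57.884, impact vy=-1.708
  bounce: vy ← 0.6·1.708 = 1.025

1 3.469 24.585 20.780
2 2.687 8.851 36.873
3 1.612 3.186 46.529
4 0.967 1.147 52.322
5 0.580 0.413 55.798
6 0.348 0.149 57.884
final: 57.884 1.025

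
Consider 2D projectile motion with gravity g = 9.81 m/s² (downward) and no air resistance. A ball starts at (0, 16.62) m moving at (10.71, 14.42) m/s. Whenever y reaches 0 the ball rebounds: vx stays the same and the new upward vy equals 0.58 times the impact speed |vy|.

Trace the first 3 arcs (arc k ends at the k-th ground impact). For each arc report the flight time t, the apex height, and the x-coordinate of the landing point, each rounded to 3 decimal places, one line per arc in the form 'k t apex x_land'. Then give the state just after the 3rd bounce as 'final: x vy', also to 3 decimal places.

1 3.826 27.218 40.972
2 2.733 9.156 70.238
3 1.585 3.080 87.212
final: 87.212 4.509

Arc 1: start y=16.620, vy=14.420 → t=3.826, apex=27.218, x_land=40.972, impact vy=-23.109
  bounce: vy ← 0.58·23.109 = 13.403
Arc 2: start y=0.000, vy=13.403 → t=2.733, apex=9.156, x_land=70.238, impact vy=-13.403
  bounce: vy ← 0.58·13.403 = 7.774
Arc 3: start y=0.000, vy=7.774 → t=1.585, apex=3.080, x_land=87.212, impact vy=-7.774
  bounce: vy ← 0.58·7.774 = 4.509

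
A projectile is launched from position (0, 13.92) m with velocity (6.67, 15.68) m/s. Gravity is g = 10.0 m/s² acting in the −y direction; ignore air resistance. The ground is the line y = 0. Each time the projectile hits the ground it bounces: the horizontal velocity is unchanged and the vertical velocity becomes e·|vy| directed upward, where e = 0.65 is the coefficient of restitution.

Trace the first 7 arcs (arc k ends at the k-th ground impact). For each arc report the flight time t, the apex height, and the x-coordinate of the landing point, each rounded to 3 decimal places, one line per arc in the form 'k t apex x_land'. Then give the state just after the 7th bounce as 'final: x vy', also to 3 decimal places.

1 3.858 26.213 25.731
2 2.977 11.075 45.585
3 1.935 4.679 58.489
4 1.258 1.977 66.878
5 0.817 0.835 72.330
6 0.531 0.353 75.874
7 0.345 0.149 78.178
final: 78.178 1.122

Arc 1: start y=13.920, vy=15.680 → t=3.858, apex=26.213, x_land=25.731, impact vy=-22.897
  bounce: vy ← 0.65·22.897 = 14.883
Arc 2: start y=0.000, vy=14.883 → t=2.977, apex=11.075, x_land=45.585, impact vy=-14.883
  bounce: vy ← 0.65·14.883 = 9.674
Arc 3: start y=0.000, vy=9.674 → t=1.935, apex=4.679, x_land=58.489, impact vy=-9.674
  bounce: vy ← 0.65·9.674 = 6.288
Arc 4: start y=0.000, vy=6.288 → t=1.258, apex=1.977, x_land=66.878, impact vy=-6.288
  bounce: vy ← 0.65·6.288 = 4.087
Arc 5: start y=0.000, vy=4.087 → t=0.817, apex=0.835, x_land=72.330, impact vy=-4.087
  bounce: vy ← 0.65·4.087 = 2.657
Arc 6: start y=0.000, vy=2.657 → t=0.531, apex=0.353, x_land=75.874, impact vy=-2.657
  bounce: vy ← 0.65·2.657 = 1.727
Arc 7: start y=0.000, vy=1.727 → t=0.345, apex=0.149, x_land=78.178, impact vy=-1.727
  bounce: vy ← 0.65·1.727 = 1.122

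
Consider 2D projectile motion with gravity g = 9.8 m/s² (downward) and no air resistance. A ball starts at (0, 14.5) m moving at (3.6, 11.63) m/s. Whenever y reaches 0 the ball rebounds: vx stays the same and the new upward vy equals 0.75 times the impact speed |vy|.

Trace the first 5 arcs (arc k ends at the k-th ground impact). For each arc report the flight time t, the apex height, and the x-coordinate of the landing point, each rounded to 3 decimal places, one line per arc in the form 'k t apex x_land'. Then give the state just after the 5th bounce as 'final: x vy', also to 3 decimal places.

Arc 1: start y=14.500, vy=11.630 → t=3.277, apex=21.401, x_land=11.796, impact vy=-20.481
  bounce: vy ← 0.75·20.481 = 15.360
Arc 2: start y=0.000, vy=15.360 → t=3.135, apex=12.038, x_land=23.081, impact vy=-15.360
  bounce: vy ← 0.75·15.360 = 11.520
Arc 3: start y=0.000, vy=11.520 → t=2.351, apex=6.771, x_land=31.545, impact vy=-11.520
  bounce: vy ← 0.75·11.520 = 8.640
Arc 4: start y=0.000, vy=8.640 → t=1.763, apex=3.809, x_land=37.893, impact vy=-8.640
  bounce: vy ← 0.75·8.640 = 6.480
Arc 5: start y=0.000, vy=6.480 → t=1.322, apex=2.143, x_land=42.654, impact vy=-6.480
  bounce: vy ← 0.75·6.480 = 4.860

1 3.277 21.401 11.796
2 3.135 12.038 23.081
3 2.351 6.771 31.545
4 1.763 3.809 37.893
5 1.322 2.143 42.654
final: 42.654 4.860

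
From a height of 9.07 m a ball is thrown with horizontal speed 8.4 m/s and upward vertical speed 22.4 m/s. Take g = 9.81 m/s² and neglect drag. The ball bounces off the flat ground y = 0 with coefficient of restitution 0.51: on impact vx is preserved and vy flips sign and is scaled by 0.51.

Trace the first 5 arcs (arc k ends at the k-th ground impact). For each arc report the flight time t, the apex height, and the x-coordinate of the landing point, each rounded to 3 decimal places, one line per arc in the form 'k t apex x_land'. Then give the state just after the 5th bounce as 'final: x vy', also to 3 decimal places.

Arc 1: start y=9.070, vy=22.400 → t=4.941, apex=34.644, x_land=41.504, impact vy=-26.071
  bounce: vy ← 0.51·26.071 = 13.296
Arc 2: start y=0.000, vy=13.296 → t=2.711, apex=9.011, x_land=64.275, impact vy=-13.296
  bounce: vy ← 0.51·13.296 = 6.781
Arc 3: start y=0.000, vy=6.781 → t=1.382, apex=2.344, x_land=75.888, impact vy=-6.781
  bounce: vy ← 0.51·6.781 = 3.458
Arc 4: start y=0.000, vy=3.458 → t=0.705, apex=0.610, x_land=81.811, impact vy=-3.458
  bounce: vy ← 0.51·3.458 = 1.764
Arc 5: start y=0.000, vy=1.764 → t=0.360, apex=0.159, x_land=84.831, impact vy=-1.764
  bounce: vy ← 0.51·1.764 = 0.900

1 4.941 34.644 41.504
2 2.711 9.011 64.275
3 1.382 2.344 75.888
4 0.705 0.610 81.811
5 0.360 0.159 84.831
final: 84.831 0.900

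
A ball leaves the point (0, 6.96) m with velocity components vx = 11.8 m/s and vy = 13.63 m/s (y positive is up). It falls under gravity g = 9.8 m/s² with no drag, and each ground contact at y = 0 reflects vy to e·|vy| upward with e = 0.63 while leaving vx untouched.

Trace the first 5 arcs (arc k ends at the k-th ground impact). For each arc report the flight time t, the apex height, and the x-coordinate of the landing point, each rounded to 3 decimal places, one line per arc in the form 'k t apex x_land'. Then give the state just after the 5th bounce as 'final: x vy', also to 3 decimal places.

1 3.222 16.438 38.025
2 2.308 6.524 65.257
3 1.454 2.590 82.413
4 0.916 1.028 93.222
5 0.577 0.408 100.031
final: 100.031 1.781

Arc 1: start y=6.960, vy=13.630 → t=3.222, apex=16.438, x_land=38.025, impact vy=-17.950
  bounce: vy ← 0.63·17.950 = 11.308
Arc 2: start y=0.000, vy=11.308 → t=2.308, apex=6.524, x_land=65.257, impact vy=-11.308
  bounce: vy ← 0.63·11.308 = 7.124
Arc 3: start y=0.000, vy=7.124 → t=1.454, apex=2.590, x_land=82.413, impact vy=-7.124
  bounce: vy ← 0.63·7.124 = 4.488
Arc 4: start y=0.000, vy=4.488 → t=0.916, apex=1.028, x_land=93.222, impact vy=-4.488
  bounce: vy ← 0.63·4.488 = 2.828
Arc 5: start y=0.000, vy=2.828 → t=0.577, apex=0.408, x_land=100.031, impact vy=-2.828
  bounce: vy ← 0.63·2.828 = 1.781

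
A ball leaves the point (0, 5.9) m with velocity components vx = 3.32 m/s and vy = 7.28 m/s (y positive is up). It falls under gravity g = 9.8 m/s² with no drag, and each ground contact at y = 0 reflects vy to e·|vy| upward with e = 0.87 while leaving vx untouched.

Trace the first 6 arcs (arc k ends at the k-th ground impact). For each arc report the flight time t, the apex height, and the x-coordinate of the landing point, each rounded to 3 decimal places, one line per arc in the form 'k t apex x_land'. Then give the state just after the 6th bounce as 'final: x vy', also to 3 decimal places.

Arc 1: start y=5.900, vy=7.280 → t=2.068, apex=8.604, x_land=6.866, impact vy=-12.986
  bounce: vy ← 0.87·12.986 = 11.298
Arc 2: start y=0.000, vy=11.298 → t=2.306, apex=6.512, x_land=14.521, impact vy=-11.298
  bounce: vy ← 0.87·11.298 = 9.829
Arc 3: start y=0.000, vy=9.829 → t=2.006, apex=4.929, x_land=21.180, impact vy=-9.829
  bounce: vy ← 0.87·9.829 = 8.551
Arc 4: start y=0.000, vy=8.551 → t=1.745, apex=3.731, x_land=26.974, impact vy=-8.551
  bounce: vy ← 0.87·8.551 = 7.440
Arc 5: start y=0.000, vy=7.440 → t=1.518, apex=2.824, x_land=32.015, impact vy=-7.440
  bounce: vy ← 0.87·7.440 = 6.473
Arc 6: start y=0.000, vy=6.473 → t=1.321, apex=2.137, x_land=36.401, impact vy=-6.473
  bounce: vy ← 0.87·6.473 = 5.631

1 2.068 8.604 6.866
2 2.306 6.512 14.521
3 2.006 4.929 21.180
4 1.745 3.731 26.974
5 1.518 2.824 32.015
6 1.321 2.137 36.401
final: 36.401 5.631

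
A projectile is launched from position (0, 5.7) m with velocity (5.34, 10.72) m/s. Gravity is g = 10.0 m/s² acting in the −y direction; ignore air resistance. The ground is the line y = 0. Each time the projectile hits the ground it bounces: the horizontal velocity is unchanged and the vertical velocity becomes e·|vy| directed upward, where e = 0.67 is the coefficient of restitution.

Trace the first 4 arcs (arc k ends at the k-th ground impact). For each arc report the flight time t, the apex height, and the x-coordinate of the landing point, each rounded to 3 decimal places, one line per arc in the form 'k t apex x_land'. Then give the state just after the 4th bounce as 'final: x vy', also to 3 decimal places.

Arc 1: start y=5.700, vy=10.720 → t=2.585, apex=11.446, x_land=13.804, impact vy=-15.130
  bounce: vy ← 0.67·15.130 = 10.137
Arc 2: start y=0.000, vy=10.137 → t=2.027, apex=5.138, x_land=24.630, impact vy=-10.137
  bounce: vy ← 0.67·10.137 = 6.792
Arc 3: start y=0.000, vy=6.792 → t=1.358, apex=2.306, x_land=31.884, impact vy=-6.792
  bounce: vy ← 0.67·6.792 = 4.551
Arc 4: start y=0.000, vy=4.551 → t=0.910, apex=1.035, x_land=36.744, impact vy=-4.551
  bounce: vy ← 0.67·4.551 = 3.049

1 2.585 11.446 13.804
2 2.027 5.138 24.630
3 1.358 2.306 31.884
4 0.910 1.035 36.744
final: 36.744 3.049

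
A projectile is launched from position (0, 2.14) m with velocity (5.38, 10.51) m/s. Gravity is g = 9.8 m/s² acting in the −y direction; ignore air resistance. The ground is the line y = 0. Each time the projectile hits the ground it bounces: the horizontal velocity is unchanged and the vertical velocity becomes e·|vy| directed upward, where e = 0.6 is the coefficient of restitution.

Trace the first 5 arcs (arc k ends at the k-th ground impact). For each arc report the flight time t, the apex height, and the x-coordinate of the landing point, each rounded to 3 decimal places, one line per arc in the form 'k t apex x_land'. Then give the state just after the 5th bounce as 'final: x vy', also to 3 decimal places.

Arc 1: start y=2.140, vy=10.510 → t=2.332, apex=7.776, x_land=12.547, impact vy=-12.345
  bounce: vy ← 0.6·12.345 = 7.407
Arc 2: start y=0.000, vy=7.407 → t=1.512, apex=2.799, x_land=20.680, impact vy=-7.407
  bounce: vy ← 0.6·7.407 = 4.444
Arc 3: start y=0.000, vy=4.444 → t=0.907, apex=1.008, x_land=25.559, impact vy=-4.444
  bounce: vy ← 0.6·4.444 = 2.667
Arc 4: start y=0.000, vy=2.667 → t=0.544, apex=0.363, x_land=28.487, impact vy=-2.667
  bounce: vy ← 0.6·2.667 = 1.600
Arc 5: start y=0.000, vy=1.600 → t=0.327, apex=0.131, x_land=30.244, impact vy=-1.600
  bounce: vy ← 0.6·1.600 = 0.960

1 2.332 7.776 12.547
2 1.512 2.799 20.680
3 0.907 1.008 25.559
4 0.544 0.363 28.487
5 0.327 0.131 30.244
final: 30.244 0.960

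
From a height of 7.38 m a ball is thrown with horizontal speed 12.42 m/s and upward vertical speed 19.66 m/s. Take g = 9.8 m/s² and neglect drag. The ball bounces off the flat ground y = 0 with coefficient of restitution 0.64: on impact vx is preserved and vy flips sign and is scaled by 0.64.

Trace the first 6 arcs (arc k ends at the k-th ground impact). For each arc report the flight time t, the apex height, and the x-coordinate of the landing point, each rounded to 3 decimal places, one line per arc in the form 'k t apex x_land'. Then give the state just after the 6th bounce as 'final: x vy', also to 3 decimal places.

Arc 1: start y=7.380, vy=19.660 → t=4.358, apex=27.100, x_land=54.125, impact vy=-23.047
  bounce: vy ← 0.64·23.047 = 14.750
Arc 2: start y=0.000, vy=14.750 → t=3.010, apex=11.100, x_land=91.511, impact vy=-14.750
  bounce: vy ← 0.64·14.750 = 9.440
Arc 3: start y=0.000, vy=9.440 → t=1.927, apex=4.547, x_land=115.439, impact vy=-9.440
  bounce: vy ← 0.64·9.440 = 6.042
Arc 4: start y=0.000, vy=6.042 → t=1.233, apex=1.862, x_land=130.753, impact vy=-6.042
  bounce: vy ← 0.64·6.042 = 3.867
Arc 5: start y=0.000, vy=3.867 → t=0.789, apex=0.763, x_land=140.554, impact vy=-3.867
  bounce: vy ← 0.64·3.867 = 2.475
Arc 6: start y=0.000, vy=2.475 → t=0.505, apex=0.312, x_land=146.826, impact vy=-2.475
  bounce: vy ← 0.64·2.475 = 1.584

1 4.358 27.100 54.125
2 3.010 11.100 91.511
3 1.927 4.547 115.439
4 1.233 1.862 130.753
5 0.789 0.763 140.554
6 0.505 0.312 146.826
final: 146.826 1.584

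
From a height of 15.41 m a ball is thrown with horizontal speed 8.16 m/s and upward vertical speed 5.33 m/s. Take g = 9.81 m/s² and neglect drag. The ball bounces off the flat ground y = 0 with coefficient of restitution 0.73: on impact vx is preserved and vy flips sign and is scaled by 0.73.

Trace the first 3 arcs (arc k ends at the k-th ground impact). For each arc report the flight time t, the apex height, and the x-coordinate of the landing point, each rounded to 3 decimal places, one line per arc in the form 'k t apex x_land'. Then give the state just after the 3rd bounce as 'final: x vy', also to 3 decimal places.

1 2.397 16.858 19.561
2 2.707 8.984 41.648
3 1.976 4.787 57.771
final: 57.771 7.075

Arc 1: start y=15.410, vy=5.330 → t=2.397, apex=16.858, x_land=19.561, impact vy=-18.187
  bounce: vy ← 0.73·18.187 = 13.276
Arc 2: start y=0.000, vy=13.276 → t=2.707, apex=8.984, x_land=41.648, impact vy=-13.276
  bounce: vy ← 0.73·13.276 = 9.692
Arc 3: start y=0.000, vy=9.692 → t=1.976, apex=4.787, x_land=57.771, impact vy=-9.692
  bounce: vy ← 0.73·9.692 = 7.075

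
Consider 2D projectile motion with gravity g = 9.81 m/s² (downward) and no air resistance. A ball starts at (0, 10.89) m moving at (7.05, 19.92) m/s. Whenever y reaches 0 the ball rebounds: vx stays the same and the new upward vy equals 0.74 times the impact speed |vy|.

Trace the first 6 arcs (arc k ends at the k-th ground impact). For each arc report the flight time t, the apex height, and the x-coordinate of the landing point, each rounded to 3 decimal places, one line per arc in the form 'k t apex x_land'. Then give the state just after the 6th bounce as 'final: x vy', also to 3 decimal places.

Arc 1: start y=10.890, vy=19.920 → t=4.549, apex=31.115, x_land=32.072, impact vy=-24.708
  bounce: vy ← 0.74·24.708 = 18.284
Arc 2: start y=0.000, vy=18.284 → t=3.728, apex=17.038, x_land=58.351, impact vy=-18.284
  bounce: vy ← 0.74·18.284 = 13.530
Arc 3: start y=0.000, vy=13.530 → t=2.758, apex=9.330, x_land=77.798, impact vy=-13.530
  bounce: vy ← 0.74·13.530 = 10.012
Arc 4: start y=0.000, vy=10.012 → t=2.041, apex=5.109, x_land=92.188, impact vy=-10.012
  bounce: vy ← 0.74·10.012 = 7.409
Arc 5: start y=0.000, vy=7.409 → t=1.510, apex=2.798, x_land=102.837, impact vy=-7.409
  bounce: vy ← 0.74·7.409 = 5.483
Arc 6: start y=0.000, vy=5.483 → t=1.118, apex=1.532, x_land=110.718, impact vy=-5.483
  bounce: vy ← 0.74·5.483 = 4.057

1 4.549 31.115 32.072
2 3.728 17.038 58.351
3 2.758 9.330 77.798
4 2.041 5.109 92.188
5 1.510 2.798 102.837
6 1.118 1.532 110.718
final: 110.718 4.057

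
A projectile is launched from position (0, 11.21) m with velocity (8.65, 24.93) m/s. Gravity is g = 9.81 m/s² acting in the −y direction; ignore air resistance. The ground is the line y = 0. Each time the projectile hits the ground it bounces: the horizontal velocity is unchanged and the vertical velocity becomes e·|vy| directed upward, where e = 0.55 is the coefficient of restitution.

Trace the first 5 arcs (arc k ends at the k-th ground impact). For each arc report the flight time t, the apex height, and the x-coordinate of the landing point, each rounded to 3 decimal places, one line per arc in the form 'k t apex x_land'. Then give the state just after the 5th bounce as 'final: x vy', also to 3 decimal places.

Arc 1: start y=11.210, vy=24.930 → t=5.498, apex=42.887, x_land=47.560, impact vy=-29.008
  bounce: vy ← 0.55·29.008 = 15.954
Arc 2: start y=0.000, vy=15.954 → t=3.253, apex=12.973, x_land=75.695, impact vy=-15.954
  bounce: vy ← 0.55·15.954 = 8.775
Arc 3: start y=0.000, vy=8.775 → t=1.789, apex=3.924, x_land=91.170, impact vy=-8.775
  bounce: vy ← 0.55·8.775 = 4.826
Arc 4: start y=0.000, vy=4.826 → t=0.984, apex=1.187, x_land=99.681, impact vy=-4.826
  bounce: vy ← 0.55·4.826 = 2.654
Arc 5: start y=0.000, vy=2.654 → t=0.541, apex=0.359, x_land=104.362, impact vy=-2.654
  bounce: vy ← 0.55·2.654 = 1.460

1 5.498 42.887 47.560
2 3.253 12.973 75.695
3 1.789 3.924 91.170
4 0.984 1.187 99.681
5 0.541 0.359 104.362
final: 104.362 1.460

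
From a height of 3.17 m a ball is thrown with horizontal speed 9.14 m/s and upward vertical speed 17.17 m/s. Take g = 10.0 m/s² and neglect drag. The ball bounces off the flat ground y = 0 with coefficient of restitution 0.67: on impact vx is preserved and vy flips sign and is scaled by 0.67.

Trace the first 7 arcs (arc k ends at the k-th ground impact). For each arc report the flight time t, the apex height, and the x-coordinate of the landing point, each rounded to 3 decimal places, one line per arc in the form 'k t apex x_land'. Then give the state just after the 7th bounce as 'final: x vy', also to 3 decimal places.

Arc 1: start y=3.170, vy=17.170 → t=3.610, apex=17.910, x_land=32.992, impact vy=-18.926
  bounce: vy ← 0.67·18.926 = 12.681
Arc 2: start y=0.000, vy=12.681 → t=2.536, apex=8.040, x_land=56.172, impact vy=-12.681
  bounce: vy ← 0.67·12.681 = 8.496
Arc 3: start y=0.000, vy=8.496 → t=1.699, apex=3.609, x_land=71.703, impact vy=-8.496
  bounce: vy ← 0.67·8.496 = 5.692
Arc 4: start y=0.000, vy=5.692 → t=1.138, apex=1.620, x_land=82.109, impact vy=-5.692
  bounce: vy ← 0.67·5.692 = 3.814
Arc 5: start y=0.000, vy=3.814 → t=0.763, apex=0.727, x_land=89.081, impact vy=-3.814
  bounce: vy ← 0.67·3.814 = 2.555
Arc 6: start y=0.000, vy=2.555 → t=0.511, apex=0.326, x_land=93.752, impact vy=-2.555
  bounce: vy ← 0.67·2.555 = 1.712
Arc 7: start y=0.000, vy=1.712 → t=0.342, apex=0.147, x_land=96.881, impact vy=-1.712
  bounce: vy ← 0.67·1.712 = 1.147

1 3.610 17.910 32.992
2 2.536 8.040 56.172
3 1.699 3.609 71.703
4 1.138 1.620 82.109
5 0.763 0.727 89.081
6 0.511 0.326 93.752
7 0.342 0.147 96.881
final: 96.881 1.147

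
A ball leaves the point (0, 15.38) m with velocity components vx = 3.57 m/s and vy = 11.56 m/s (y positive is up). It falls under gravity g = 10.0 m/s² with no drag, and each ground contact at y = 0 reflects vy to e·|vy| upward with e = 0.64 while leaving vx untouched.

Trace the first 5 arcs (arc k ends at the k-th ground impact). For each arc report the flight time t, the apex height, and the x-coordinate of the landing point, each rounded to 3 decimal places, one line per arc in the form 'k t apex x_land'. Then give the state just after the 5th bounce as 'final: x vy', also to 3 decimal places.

Arc 1: start y=15.380, vy=11.560 → t=3.257, apex=22.062, x_land=11.626, impact vy=-21.006
  bounce: vy ← 0.64·21.006 = 13.444
Arc 2: start y=0.000, vy=13.444 → t=2.689, apex=9.036, x_land=21.225, impact vy=-13.444
  bounce: vy ← 0.64·13.444 = 8.604
Arc 3: start y=0.000, vy=8.604 → t=1.721, apex=3.701, x_land=27.368, impact vy=-8.604
  bounce: vy ← 0.64·8.604 = 5.506
Arc 4: start y=0.000, vy=5.506 → t=1.101, apex=1.516, x_land=31.299, impact vy=-5.506
  bounce: vy ← 0.64·5.506 = 3.524
Arc 5: start y=0.000, vy=3.524 → t=0.705, apex=0.621, x_land=33.816, impact vy=-3.524
  bounce: vy ← 0.64·3.524 = 2.255

1 3.257 22.062 11.626
2 2.689 9.036 21.225
3 1.721 3.701 27.368
4 1.101 1.516 31.299
5 0.705 0.621 33.816
final: 33.816 2.255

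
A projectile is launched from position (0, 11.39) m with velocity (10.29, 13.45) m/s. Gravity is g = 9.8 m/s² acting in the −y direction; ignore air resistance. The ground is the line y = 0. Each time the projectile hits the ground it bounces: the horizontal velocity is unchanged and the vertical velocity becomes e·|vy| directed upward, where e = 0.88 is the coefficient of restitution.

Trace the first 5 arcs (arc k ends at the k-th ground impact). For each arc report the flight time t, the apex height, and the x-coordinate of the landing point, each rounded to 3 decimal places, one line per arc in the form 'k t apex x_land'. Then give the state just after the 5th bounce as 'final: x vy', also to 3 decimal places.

1 3.424 20.620 35.231
2 3.610 15.968 72.382
3 3.177 12.366 105.075
4 2.796 9.576 133.845
5 2.460 7.416 159.162
final: 159.162 10.609

Arc 1: start y=11.390, vy=13.450 → t=3.424, apex=20.620, x_land=35.231, impact vy=-20.103
  bounce: vy ← 0.88·20.103 = 17.691
Arc 2: start y=0.000, vy=17.691 → t=3.610, apex=15.968, x_land=72.382, impact vy=-17.691
  bounce: vy ← 0.88·17.691 = 15.568
Arc 3: start y=0.000, vy=15.568 → t=3.177, apex=12.366, x_land=105.075, impact vy=-15.568
  bounce: vy ← 0.88·15.568 = 13.700
Arc 4: start y=0.000, vy=13.700 → t=2.796, apex=9.576, x_land=133.845, impact vy=-13.700
  bounce: vy ← 0.88·13.700 = 12.056
Arc 5: start y=0.000, vy=12.056 → t=2.460, apex=7.416, x_land=159.162, impact vy=-12.056
  bounce: vy ← 0.88·12.056 = 10.609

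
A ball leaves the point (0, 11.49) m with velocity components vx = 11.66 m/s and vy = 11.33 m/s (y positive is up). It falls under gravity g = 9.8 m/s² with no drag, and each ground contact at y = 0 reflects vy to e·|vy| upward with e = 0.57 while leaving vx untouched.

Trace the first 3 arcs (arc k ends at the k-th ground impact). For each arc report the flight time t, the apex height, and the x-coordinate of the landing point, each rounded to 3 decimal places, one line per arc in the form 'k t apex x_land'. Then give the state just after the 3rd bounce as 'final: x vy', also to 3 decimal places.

1 3.075 18.039 35.853
2 2.187 5.861 61.357
3 1.247 1.904 75.895
final: 75.895 3.482

Arc 1: start y=11.490, vy=11.330 → t=3.075, apex=18.039, x_land=35.853, impact vy=-18.804
  bounce: vy ← 0.57·18.804 = 10.718
Arc 2: start y=0.000, vy=10.718 → t=2.187, apex=5.861, x_land=61.357, impact vy=-10.718
  bounce: vy ← 0.57·10.718 = 6.109
Arc 3: start y=0.000, vy=6.109 → t=1.247, apex=1.904, x_land=75.895, impact vy=-6.109
  bounce: vy ← 0.57·6.109 = 3.482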